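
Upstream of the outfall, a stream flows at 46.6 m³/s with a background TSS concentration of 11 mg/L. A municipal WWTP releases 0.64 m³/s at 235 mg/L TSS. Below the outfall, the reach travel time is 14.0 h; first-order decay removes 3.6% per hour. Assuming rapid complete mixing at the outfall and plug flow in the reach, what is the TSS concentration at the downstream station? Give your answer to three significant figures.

After mixing, C = (46.60·11.00 + 0.6400·235.0) / 47.24 = 663.0/47.24 = 14.03 mg/L.
3.6%/h lost → k = −ln(1 − 0.036) = 0.03666 h⁻¹.
Decay over the reach: 14.03·exp(−kt) = 14.03·0.5985 = 8.400 mg/L.

8.40 mg/L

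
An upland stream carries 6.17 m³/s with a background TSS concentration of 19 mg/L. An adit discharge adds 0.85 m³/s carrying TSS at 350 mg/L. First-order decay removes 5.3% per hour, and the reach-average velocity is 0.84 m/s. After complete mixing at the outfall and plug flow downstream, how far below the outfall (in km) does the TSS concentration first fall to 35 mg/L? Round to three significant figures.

29.1 km

Flow-weighted average: C = (6.170·19.00 + 0.8500·350.0) / 7.020 = 414.7/7.020 = 59.08 mg/L.
5.3%/h lost → k = −ln(1 − 0.053) = 0.05446 h⁻¹.
Set 59.08·exp(−k·t) = 35 → t = ln(59.08/35)/k = 34610 s = 9.614 h.
Distance = v·t = 0.84·34610 = 29070 m = 29.07 km.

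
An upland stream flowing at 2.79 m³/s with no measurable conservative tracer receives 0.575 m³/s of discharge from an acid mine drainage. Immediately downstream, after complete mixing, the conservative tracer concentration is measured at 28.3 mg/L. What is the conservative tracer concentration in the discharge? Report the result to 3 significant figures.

Mass balance: 2.790·0 + 0.5750·Cₑ = 3.365·28.30
→ Cₑ = (3.365·28.30 − 2.790·0) / 0.5750 = 165.6 mg/L.

166 mg/L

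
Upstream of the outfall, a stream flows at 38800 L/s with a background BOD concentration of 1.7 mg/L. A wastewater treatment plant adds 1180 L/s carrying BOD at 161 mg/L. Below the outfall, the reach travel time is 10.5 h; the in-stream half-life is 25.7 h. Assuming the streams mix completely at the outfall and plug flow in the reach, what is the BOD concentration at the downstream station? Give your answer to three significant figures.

4.82 mg/L

Mixed concentration C = ΣQC/ΣQ = (38800·1.700 + 1180·161.0) / 39980 = 255900/39980 = 6.402 mg/L.
Half-life 25.7 h → k = ln 2 / 25.7 = 0.02697 h⁻¹ = 0.6473 d⁻¹.
Applying C = C₀e^(−kt): 6.402 × 0.7534 = 4.823 mg/L.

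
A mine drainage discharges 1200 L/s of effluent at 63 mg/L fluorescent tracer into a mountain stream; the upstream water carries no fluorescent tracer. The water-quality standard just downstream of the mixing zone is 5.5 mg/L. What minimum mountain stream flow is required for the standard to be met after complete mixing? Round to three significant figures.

Set C_mix = 5.5: (Q·0 + 1200·63.00) / (Q + 1200) = 5.5
→ Q = 1200·(63.00 − 5.5)/(5.5 − 0) = 12550 L/s.

12500 L/s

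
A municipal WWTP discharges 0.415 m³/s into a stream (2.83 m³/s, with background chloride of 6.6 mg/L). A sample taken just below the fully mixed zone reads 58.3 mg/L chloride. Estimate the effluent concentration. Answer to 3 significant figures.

Mass balance: 2.830·6.600 + 0.4150·Cₑ = 3.245·58.30
→ Cₑ = (3.245·58.30 − 2.830·6.600) / 0.4150 = 410.9 mg/L.

411 mg/L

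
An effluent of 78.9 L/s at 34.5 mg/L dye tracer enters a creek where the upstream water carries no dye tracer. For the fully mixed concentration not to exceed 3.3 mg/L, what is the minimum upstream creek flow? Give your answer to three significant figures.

Set C_mix = 3.3: (Q·0 + 78.90·34.50) / (Q + 78.90) = 3.3
→ Q = 78.90·(34.50 − 3.3)/(3.3 − 0) = 746.0 L/s.

746 L/s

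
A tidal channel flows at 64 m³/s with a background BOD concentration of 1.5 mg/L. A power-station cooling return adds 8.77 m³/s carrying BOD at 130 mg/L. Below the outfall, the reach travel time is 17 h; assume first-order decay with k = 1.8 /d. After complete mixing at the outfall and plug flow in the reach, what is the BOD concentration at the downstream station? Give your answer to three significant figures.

4.75 mg/L

After mixing, C = (64.00·1.500 + 8.770·130.0) / 72.77 = 1236/72.77 = 16.99 mg/L.
After decay, C = 16.99 × e^(−kt) = 16.99 × 0.2794 = 4.747 mg/L.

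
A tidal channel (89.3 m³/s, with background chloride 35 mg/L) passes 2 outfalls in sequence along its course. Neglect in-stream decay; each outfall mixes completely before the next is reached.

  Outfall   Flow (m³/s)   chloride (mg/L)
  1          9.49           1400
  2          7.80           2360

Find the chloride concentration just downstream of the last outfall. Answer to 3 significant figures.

Outfall 1: combined Q = 98.79 m³/s; C = (89.30·35.00 + 9.490·1400)/98.79 = 166.1 mg/L.
Outfall 2: combined Q = 106.6 m³/s; C = (98.79·166.1 + 7.800·2360)/106.6 = 326.7 mg/L.

327 mg/L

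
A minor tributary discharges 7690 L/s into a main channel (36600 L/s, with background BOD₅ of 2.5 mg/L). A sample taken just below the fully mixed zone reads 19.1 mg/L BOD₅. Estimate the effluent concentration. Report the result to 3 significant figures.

Mass balance: 36600·2.500 + 7690·Cₑ = 44290·19.10
→ Cₑ = (44290·19.10 − 36600·2.500) / 7690 = 98.11 mg/L.

98.1 mg/L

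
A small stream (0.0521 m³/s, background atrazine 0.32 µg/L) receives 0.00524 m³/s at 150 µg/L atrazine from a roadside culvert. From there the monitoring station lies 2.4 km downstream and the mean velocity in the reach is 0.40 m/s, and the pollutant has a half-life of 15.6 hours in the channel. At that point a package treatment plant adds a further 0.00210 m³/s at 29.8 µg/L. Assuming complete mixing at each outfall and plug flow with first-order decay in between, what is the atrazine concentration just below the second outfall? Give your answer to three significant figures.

Mixed concentration C = ΣQC/ΣQ = (0.05210·0.3200 + 0.005240·150.0) / 0.05734 = 0.8027/0.05734 = 14.00 µg/L; combined flow 0.05734 m³/s.
Travel time t = 2.4·1000 / 0.40 = 6000 s = 1.667 h.
Half-life 15.6 h → k = ln 2 / 15.6 = 0.04443 h⁻¹ = 1.066 d⁻¹.
After decay, C = 14.00 × e^(−kt) = 14.00 × 0.9286 = 13.00 µg/L.
At the second outfall, C = (0.05734·13.00 + 0.002100·29.80) / (0.05734 + 0.002100) = 13.59 µg/L.

13.6 µg/L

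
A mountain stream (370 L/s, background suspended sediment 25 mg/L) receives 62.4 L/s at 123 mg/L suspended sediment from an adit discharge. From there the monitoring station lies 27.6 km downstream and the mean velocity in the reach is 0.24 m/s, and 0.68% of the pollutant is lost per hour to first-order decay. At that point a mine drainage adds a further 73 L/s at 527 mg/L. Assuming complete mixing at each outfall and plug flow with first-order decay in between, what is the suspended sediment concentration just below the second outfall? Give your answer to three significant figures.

103 mg/L

Mixed concentration C = ΣQC/ΣQ = (370.0·25.00 + 62.40·123.0) / 432.4 = 16930/432.4 = 39.14 mg/L; combined flow 432.4 L/s.
Travel time t = 27.6·1000 / 0.24 = 115000 s = 31.94 h.
0.68%/h lost → k = −ln(1 − 0.0068) = 0.006823 h⁻¹.
After decay, C = 39.14 × e^(−kt) = 39.14 × 0.8042 = 31.48 mg/L.
Second outfall: C = (432.4·31.48 + 73.00·527.0)/505.4 = 103.1 mg/L.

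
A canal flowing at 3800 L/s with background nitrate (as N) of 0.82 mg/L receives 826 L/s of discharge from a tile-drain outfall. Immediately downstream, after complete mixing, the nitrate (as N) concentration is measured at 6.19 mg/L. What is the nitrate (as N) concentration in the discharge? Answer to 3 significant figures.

30.9 mg/L

Mass balance: 3800·0.8200 + 826.0·Cₑ = 4626·6.190
→ Cₑ = (4626·6.190 − 3800·0.8200) / 826.0 = 30.89 mg/L.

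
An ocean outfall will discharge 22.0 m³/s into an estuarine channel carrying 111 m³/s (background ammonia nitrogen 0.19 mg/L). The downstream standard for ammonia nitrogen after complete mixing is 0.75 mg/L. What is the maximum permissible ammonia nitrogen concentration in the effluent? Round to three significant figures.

At the limit, (Qr·Cr + Qe·Cₑ)/(Qr + Qe) = 0.75:
Cₑ = (133.0·0.75 − 111.0·0.1900) / 22.00 = 3.575 mg/L.

3.58 mg/L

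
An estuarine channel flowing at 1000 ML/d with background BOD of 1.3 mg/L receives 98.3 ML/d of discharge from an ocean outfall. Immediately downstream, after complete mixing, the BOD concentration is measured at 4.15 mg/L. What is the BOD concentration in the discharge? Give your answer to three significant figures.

33.1 mg/L

Mass balance: 1000·1.300 + 98.30·Cₑ = 1098·4.150
→ Cₑ = (1098·4.150 − 1000·1.300) / 98.30 = 33.14 mg/L.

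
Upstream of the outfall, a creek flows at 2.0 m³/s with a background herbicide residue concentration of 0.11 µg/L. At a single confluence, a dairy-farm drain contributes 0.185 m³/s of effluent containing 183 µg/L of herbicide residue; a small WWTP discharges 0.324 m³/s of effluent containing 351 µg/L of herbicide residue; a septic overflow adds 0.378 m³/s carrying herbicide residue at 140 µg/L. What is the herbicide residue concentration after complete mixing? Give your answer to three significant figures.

69.5 µg/L

Mixed concentration C = ΣQC/ΣQ = (2.000·0.1100 + 0.1850·183.0 + 0.3240·351.0 + 0.3780·140.0) / 2.887 = 200.7/2.887 = 69.53 µg/L.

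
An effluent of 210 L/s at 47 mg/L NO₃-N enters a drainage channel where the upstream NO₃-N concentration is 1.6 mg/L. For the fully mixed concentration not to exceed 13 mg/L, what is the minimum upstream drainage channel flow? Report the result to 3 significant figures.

Set C_mix = 13: (Q·1.600 + 210.0·47.00) / (Q + 210.0) = 13
→ Q = 210.0·(47.00 − 13)/(13 − 1.600) = 626.3 L/s.

626 L/s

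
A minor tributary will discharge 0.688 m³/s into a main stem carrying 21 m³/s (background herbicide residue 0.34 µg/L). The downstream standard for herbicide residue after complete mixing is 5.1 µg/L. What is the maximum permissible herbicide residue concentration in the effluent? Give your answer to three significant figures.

150 µg/L

At the limit, (Qr·Cr + Qe·Cₑ)/(Qr + Qe) = 5.1:
Cₑ = (21.69·5.1 − 21.00·0.3400) / 0.6880 = 150.4 µg/L.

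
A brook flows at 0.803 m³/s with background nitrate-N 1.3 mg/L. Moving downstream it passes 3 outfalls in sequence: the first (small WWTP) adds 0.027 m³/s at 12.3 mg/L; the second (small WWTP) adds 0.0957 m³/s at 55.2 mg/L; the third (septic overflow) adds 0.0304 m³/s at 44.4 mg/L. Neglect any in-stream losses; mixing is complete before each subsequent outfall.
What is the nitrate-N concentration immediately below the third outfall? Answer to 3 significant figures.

Below outfall 1: Q → 0.8300 m³/s, C = (0.8030·1.300 + 0.02700·12.30)/0.8300 = 1.658 mg/L.
Below outfall 2: Q → 0.9257 m³/s, C = (0.8300·1.658 + 0.09570·55.20)/0.9257 = 7.193 mg/L.
Below outfall 3: Q → 0.9561 m³/s, C = (0.9257·7.193 + 0.03040·44.40)/0.9561 = 8.376 mg/L.

8.38 mg/L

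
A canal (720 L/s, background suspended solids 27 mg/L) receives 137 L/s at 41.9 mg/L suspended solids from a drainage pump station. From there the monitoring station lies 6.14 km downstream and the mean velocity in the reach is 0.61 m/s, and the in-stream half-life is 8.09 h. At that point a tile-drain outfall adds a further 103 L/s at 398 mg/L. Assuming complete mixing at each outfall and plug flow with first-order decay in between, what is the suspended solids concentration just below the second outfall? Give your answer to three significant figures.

Flow-weighted average: C = (720.0·27.00 + 137.0·41.90) / 857.0 = 25180/857.0 = 29.38 mg/L; combined flow 857.0 L/s.
Travel time t = 6.14·1000 / 0.61 = 10070 s = 2.796 h.
Half-life 8.09 h → k = ln 2 / 8.09 = 0.08568 h⁻¹ = 2.056 d⁻¹.
Decay over the reach: 29.38·exp(−kt) = 29.38·0.7870 = 23.12 mg/L.
At the second outfall, C = (857.0·23.12 + 103.0·398.0) / (857.0 + 103.0) = 63.34 mg/L.

63.3 mg/L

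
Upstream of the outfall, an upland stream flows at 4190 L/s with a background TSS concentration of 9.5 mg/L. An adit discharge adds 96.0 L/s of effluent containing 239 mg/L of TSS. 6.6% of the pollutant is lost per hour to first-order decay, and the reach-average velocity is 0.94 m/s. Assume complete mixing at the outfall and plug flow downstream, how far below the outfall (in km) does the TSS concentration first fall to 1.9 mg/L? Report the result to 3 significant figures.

101 km

Conservation of mass: C = (4190·9.500 + 96.00·239.0) / 4286 = 62750/4286 = 14.64 mg/L.
6.6%/h lost → k = −ln(1 − 0.066) = 0.06828 h⁻¹.
Set 14.64·exp(−k·t) = 1.9 → t = ln(14.64/1.9)/k = 107700 s = 29.91 h.
Distance = v·t = 0.94·107700 = 101200 m = 101.2 km.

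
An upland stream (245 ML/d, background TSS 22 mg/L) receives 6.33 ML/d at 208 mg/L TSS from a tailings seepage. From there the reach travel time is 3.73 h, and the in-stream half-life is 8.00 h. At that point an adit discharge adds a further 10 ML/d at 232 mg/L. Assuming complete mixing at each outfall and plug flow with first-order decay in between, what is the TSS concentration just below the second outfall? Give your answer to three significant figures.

27.5 mg/L

After mixing, C = (245.0·22.00 + 6.330·208.0) / 251.3 = 6707/251.3 = 26.68 mg/L; combined flow 251.3 ML/d.
Half-life 8.00 h → k = ln 2 / 8.00 = 0.08664 h⁻¹ = 2.079 d⁻¹.
After decay, C = 26.68 × e^(−kt) = 26.68 × 0.7238 = 19.32 mg/L.
Second outfall: C = (251.3·19.32 + 10.00·232.0)/261.3 = 27.45 mg/L.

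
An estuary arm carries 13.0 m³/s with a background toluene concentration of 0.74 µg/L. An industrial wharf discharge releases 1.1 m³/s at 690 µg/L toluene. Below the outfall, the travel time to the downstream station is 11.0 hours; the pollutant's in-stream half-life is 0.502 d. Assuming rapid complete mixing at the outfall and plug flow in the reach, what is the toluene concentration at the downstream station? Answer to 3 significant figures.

28.9 µg/L

Mixed concentration C = ΣQC/ΣQ = (13.00·0.7400 + 1.100·690.0) / 14.10 = 768.6/14.10 = 54.51 µg/L.
Half-life 0.502 d → k = ln 2 / 0.502 = 1.381 d⁻¹.
Applying C = C₀e^(−kt): 54.51 × 0.5311 = 28.95 µg/L.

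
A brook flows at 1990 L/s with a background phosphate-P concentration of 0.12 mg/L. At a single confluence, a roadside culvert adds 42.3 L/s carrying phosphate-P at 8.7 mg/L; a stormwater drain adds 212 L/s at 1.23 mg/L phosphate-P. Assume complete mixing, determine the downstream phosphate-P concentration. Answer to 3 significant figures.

Conservation of mass: C = (1990·0.1200 + 42.30·8.700 + 212.0·1.230) / 2244 = 867.6/2244 = 0.3866 mg/L.

0.387 mg/L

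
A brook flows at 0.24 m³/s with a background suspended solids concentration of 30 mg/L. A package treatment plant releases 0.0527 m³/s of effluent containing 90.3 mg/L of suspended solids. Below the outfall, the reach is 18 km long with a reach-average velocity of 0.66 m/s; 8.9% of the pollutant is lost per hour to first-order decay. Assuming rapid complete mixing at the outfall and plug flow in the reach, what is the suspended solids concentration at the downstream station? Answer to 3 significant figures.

20.2 mg/L

Flow-weighted average: C = (0.2400·30.00 + 0.05270·90.30) / 0.2927 = 11.96/0.2927 = 40.86 mg/L.
Travel time t = 18·1000 / 0.66 = 27270 s = 7.576 h.
8.9%/h lost → k = −ln(1 − 0.089) = 0.09321 h⁻¹.
After decay, C = 40.86 × e^(−kt) = 40.86 × 0.4935 = 20.16 mg/L.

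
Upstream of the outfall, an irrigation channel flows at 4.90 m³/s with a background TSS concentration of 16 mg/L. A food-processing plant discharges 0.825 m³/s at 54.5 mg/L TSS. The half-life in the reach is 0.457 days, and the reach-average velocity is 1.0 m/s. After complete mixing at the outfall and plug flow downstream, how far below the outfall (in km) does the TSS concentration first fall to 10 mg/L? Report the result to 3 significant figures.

43.7 km

Mixed concentration C = ΣQC/ΣQ = (4.900·16.00 + 0.8250·54.50) / 5.725 = 123.4/5.725 = 21.55 mg/L.
Half-life 0.457 d → k = ln 2 / 0.457 = 1.517 d⁻¹.
Set 21.55·exp(−k·t) = 10 → t = ln(21.55/10)/k = 43730 s = 12.15 h.
Distance = v·t = 1.0·43730 = 43730 m = 43.73 km.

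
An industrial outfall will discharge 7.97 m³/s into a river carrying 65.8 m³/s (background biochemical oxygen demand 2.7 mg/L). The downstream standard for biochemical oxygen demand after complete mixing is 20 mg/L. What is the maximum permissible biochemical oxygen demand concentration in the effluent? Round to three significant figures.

At the limit, (Qr·Cr + Qe·Cₑ)/(Qr + Qe) = 20:
Cₑ = (73.77·20 − 65.80·2.700) / 7.970 = 162.8 mg/L.

163 mg/L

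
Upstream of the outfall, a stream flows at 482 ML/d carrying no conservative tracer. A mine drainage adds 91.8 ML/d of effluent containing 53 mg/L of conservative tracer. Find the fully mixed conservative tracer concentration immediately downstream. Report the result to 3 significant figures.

Mass balance: C = (482.0·0 + 91.80·53.00) / 573.8 = 4865/573.8 = 8.479 mg/L.

8.48 mg/L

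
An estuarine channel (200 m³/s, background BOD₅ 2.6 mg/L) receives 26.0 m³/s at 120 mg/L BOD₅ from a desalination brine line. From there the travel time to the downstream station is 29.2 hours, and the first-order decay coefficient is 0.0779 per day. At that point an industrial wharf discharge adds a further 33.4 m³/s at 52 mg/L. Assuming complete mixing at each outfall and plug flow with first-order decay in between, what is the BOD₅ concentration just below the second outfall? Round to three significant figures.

Mixed concentration C = ΣQC/ΣQ = (200.0·2.600 + 26.00·120.0) / 226.0 = 3640/226.0 = 16.11 mg/L; combined flow 226.0 m³/s.
After decay, C = 16.11 × e^(−kt) = 16.11 × 0.9096 = 14.65 mg/L.
At the second outfall, C = (226.0·14.65 + 33.40·52.00) / (226.0 + 33.40) = 19.46 mg/L.

19.5 mg/L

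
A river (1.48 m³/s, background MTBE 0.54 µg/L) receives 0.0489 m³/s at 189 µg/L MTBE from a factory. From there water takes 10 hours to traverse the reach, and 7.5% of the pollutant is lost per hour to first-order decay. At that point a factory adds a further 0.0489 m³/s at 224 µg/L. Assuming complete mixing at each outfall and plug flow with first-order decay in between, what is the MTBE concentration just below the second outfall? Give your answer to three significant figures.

Flow-weighted average: C = (1.480·0.5400 + 0.04890·189.0) / 1.529 = 10.04/1.529 = 6.568 µg/L; combined flow 1.529 m³/s.
7.5%/h lost → k = −ln(1 − 0.075) = 0.07796 h⁻¹.
After decay, C = 6.568 × e^(−kt) = 6.568 × 0.4586 = 3.012 µg/L.
Second outfall: C = (1.529·3.012 + 0.04890·224.0)/1.578 = 9.861 µg/L.

9.86 µg/L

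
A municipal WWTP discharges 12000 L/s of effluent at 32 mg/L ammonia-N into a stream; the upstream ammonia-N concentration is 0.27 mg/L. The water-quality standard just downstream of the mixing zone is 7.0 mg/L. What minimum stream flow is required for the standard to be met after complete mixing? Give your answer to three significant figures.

44600 L/s

Set C_mix = 7.0: (Q·0.2700 + 12000·32.00) / (Q + 12000) = 7.0
→ Q = 12000·(32.00 − 7.0)/(7.0 − 0.2700) = 44580 L/s.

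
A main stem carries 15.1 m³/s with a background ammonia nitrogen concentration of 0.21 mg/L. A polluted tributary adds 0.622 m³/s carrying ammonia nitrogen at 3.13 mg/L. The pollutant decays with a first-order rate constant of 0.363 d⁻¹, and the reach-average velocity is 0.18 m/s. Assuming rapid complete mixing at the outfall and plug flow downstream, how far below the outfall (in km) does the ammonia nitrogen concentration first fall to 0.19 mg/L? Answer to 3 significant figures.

Flow-weighted average: C = (15.10·0.2100 + 0.6220·3.130) / 15.72 = 5.118/15.72 = 0.3255 mg/L.
Set 0.3255·exp(−k·t) = 0.19 → t = ln(0.3255/0.19)/k = 128100 s = 35.60 h.
Distance = v·t = 0.18·128100 = 23070 m = 23.07 km.

23.1 km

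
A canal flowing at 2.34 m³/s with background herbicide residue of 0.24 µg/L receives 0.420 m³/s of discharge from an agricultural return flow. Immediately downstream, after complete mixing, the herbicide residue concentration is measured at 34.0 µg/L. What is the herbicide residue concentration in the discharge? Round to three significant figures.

Mass balance: 2.340·0.2400 + 0.4200·Cₑ = 2.760·34.00
→ Cₑ = (2.760·34.00 − 2.340·0.2400) / 0.4200 = 222.1 µg/L.

222 µg/L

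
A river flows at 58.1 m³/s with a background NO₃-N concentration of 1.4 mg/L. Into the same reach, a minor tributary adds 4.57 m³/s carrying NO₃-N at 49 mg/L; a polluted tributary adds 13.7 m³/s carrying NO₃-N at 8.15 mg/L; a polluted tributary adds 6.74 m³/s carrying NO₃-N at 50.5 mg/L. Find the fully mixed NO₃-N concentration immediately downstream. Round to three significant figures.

9.11 mg/L

Mass balance: C = (58.10·1.400 + 4.570·49.00 + 13.70·8.150 + 6.740·50.50) / 83.11 = 757.3/83.11 = 9.112 mg/L.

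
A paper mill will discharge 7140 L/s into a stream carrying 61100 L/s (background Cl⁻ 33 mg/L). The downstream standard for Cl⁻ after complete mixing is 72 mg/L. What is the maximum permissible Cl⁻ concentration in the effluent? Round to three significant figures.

406 mg/L

At the limit, (Qr·Cr + Qe·Cₑ)/(Qr + Qe) = 72:
Cₑ = (68240·72 − 61100·33.00) / 7140 = 405.7 mg/L.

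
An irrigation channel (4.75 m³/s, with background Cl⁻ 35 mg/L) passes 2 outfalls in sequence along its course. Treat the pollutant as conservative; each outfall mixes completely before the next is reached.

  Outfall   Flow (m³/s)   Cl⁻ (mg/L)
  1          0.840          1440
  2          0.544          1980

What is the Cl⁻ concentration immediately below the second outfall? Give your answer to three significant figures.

400 mg/L

Below outfall 1: Q → 5.590 m³/s, C = (4.750·35.00 + 0.8400·1440)/5.590 = 246.1 mg/L.
Below outfall 2: Q → 6.134 m³/s, C = (5.590·246.1 + 0.5440·1980)/6.134 = 399.9 mg/L.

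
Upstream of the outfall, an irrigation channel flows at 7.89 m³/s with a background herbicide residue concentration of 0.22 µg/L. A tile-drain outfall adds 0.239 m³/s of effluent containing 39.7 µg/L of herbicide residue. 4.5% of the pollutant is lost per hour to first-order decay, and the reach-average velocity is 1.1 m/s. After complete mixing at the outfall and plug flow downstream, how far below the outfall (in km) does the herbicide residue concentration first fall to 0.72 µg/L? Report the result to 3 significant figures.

56.0 km

After mixing, C = (7.890·0.2200 + 0.2390·39.70) / 8.129 = 11.22/8.129 = 1.381 µg/L.
4.5%/h lost → k = −ln(1 − 0.045) = 0.04604 h⁻¹.
Set 1.381·exp(−k·t) = 0.72 → t = ln(1.381/0.72)/k = 50910 s = 14.14 h.
Distance = v·t = 1.1·50910 = 56000 m = 56.00 km.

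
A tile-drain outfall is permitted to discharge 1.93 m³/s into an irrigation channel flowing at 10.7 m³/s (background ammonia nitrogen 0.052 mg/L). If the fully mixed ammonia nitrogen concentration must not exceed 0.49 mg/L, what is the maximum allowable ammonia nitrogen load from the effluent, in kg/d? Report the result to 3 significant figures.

487 kg/d

Mass balance at the limit: 10.70·0.05200 + 1.930·Cₑ = 12.63·0.49 → Cₑ = 2.918 mg/L.
Load = 1.930 m³/s × 2.918 g/m³ × 86 400 s/d = 486.6 kg/d.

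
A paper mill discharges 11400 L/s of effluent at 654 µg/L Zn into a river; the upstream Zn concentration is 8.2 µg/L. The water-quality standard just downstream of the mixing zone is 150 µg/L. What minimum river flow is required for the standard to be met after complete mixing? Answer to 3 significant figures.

40500 L/s

Set C_mix = 150: (Q·8.200 + 11400·654.0) / (Q + 11400) = 150
→ Q = 11400·(654.0 − 150)/(150 − 8.200) = 40520 L/s.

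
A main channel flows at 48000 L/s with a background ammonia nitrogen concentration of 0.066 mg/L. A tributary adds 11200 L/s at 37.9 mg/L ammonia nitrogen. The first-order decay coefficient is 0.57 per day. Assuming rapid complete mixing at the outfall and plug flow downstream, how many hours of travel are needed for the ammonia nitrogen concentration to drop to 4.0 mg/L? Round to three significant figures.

24.9 h

Mixed concentration C = ΣQC/ΣQ = (48000·0.06600 + 11200·37.90) / 59200 = 427600/59200 = 7.224 mg/L.
7.224·exp(−k·t) = 4.0 → t = ln(7.224/4.0)/k = 89600 s = 24.89 h.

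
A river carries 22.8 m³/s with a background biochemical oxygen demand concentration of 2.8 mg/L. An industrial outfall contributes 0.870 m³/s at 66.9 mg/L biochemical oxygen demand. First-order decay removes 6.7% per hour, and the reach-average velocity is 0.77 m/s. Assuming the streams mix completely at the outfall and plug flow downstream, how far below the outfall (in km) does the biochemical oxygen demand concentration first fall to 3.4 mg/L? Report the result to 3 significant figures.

Mass balance: C = (22.80·2.800 + 0.8700·66.90) / 23.67 = 122.0/23.67 = 5.156 mg/L.
6.7%/h lost → k = −ln(1 − 0.067) = 0.06935 h⁻¹.
Set 5.156·exp(−k·t) = 3.4 → t = ln(5.156/3.4)/k = 21620 s = 6.004 h.
Distance = v·t = 0.77·21620 = 16640 m = 16.64 km.

16.6 km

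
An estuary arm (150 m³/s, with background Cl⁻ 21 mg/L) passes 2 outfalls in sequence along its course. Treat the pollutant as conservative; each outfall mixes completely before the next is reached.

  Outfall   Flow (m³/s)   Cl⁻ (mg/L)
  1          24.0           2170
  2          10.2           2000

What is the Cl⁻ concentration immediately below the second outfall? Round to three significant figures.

411 mg/L

Outfall 1: combined Q = 174.0 m³/s; C = (150.0·21.00 + 24.00·2170)/174.0 = 317.4 mg/L.
Outfall 2: combined Q = 184.2 m³/s; C = (174.0·317.4 + 10.20·2000)/184.2 = 410.6 mg/L.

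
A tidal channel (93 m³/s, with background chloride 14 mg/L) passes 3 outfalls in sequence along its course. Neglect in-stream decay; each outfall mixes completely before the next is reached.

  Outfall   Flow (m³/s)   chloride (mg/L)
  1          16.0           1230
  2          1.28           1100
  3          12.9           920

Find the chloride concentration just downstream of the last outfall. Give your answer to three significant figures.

After outfall 1: Q = 93.00 + 16.00 = 109.0 m³/s; C = (93.00·14.00 + 16.00·1230)/109.0 = 192.5 mg/L.
After outfall 2: Q = 109.0 + 1.280 = 110.3 m³/s; C = (109.0·192.5 + 1.280·1100)/110.3 = 203.0 mg/L.
After outfall 3: Q = 110.3 + 12.90 = 123.2 m³/s; C = (110.3·203.0 + 12.90·920.0)/123.2 = 278.1 mg/L.

278 mg/L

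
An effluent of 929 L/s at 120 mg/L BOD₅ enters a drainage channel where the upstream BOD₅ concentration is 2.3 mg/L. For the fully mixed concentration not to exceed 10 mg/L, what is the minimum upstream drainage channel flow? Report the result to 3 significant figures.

Set C_mix = 10: (Q·2.300 + 929.0·120.0) / (Q + 929.0) = 10
→ Q = 929.0·(120.0 − 10)/(10 − 2.300) = 13270 L/s.

13300 L/s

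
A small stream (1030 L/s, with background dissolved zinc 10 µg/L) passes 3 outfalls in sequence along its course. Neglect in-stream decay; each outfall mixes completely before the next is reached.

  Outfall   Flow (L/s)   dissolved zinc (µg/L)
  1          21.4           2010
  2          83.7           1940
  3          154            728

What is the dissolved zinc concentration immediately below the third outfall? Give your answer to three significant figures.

254 µg/L

Outfall 1: combined Q = 1051 L/s; C = (1030·10.00 + 21.40·2010)/1051 = 50.71 µg/L.
Outfall 2: combined Q = 1135 L/s; C = (1051·50.71 + 83.70·1940)/1135 = 190.0 µg/L.
Outfall 3: combined Q = 1289 L/s; C = (1135·190.0 + 154.0·728.0)/1289 = 254.3 µg/L.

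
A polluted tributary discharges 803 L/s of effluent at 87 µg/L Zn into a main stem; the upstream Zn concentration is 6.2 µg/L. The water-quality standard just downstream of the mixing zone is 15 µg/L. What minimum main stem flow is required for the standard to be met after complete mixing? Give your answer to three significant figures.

Set C_mix = 15: (Q·6.200 + 803.0·87.00) / (Q + 803.0) = 15
→ Q = 803.0·(87.00 − 15)/(15 − 6.200) = 6570 L/s.

6570 L/s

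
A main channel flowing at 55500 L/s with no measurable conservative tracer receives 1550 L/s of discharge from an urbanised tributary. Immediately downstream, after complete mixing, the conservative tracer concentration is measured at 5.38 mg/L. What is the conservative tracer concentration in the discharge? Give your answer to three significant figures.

198 mg/L

Mass balance: 55500·0 + 1550·Cₑ = 57050·5.380
→ Cₑ = (57050·5.380 − 55500·0) / 1550 = 198.0 mg/L.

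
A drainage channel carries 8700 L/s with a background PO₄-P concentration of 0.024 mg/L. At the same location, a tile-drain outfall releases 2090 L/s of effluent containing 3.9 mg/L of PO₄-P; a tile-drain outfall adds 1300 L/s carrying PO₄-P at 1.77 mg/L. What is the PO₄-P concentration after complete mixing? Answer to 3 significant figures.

Flow-weighted average: C = (8700·0.02400 + 2090·3.900 + 1300·1.770) / 12090 = 10660/12090 = 0.8818 mg/L.

0.882 mg/L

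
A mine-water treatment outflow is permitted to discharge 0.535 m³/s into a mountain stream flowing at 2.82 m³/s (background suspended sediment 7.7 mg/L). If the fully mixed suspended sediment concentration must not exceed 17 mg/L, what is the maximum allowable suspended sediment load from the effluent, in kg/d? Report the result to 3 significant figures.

3050 kg/d

Mass balance at the limit: 2.820·7.700 + 0.5350·Cₑ = 3.355·17 → Cₑ = 66.02 mg/L.
Load = 0.5350 m³/s × 66.02 g/m³ × 86 400 s/d = 3052 kg/d.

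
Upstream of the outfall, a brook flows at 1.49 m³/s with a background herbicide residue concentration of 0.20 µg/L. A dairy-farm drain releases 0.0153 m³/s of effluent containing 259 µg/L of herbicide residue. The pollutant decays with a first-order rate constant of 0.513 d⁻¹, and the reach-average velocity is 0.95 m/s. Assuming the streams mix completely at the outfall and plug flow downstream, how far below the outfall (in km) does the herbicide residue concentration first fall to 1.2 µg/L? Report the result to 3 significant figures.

137 km

Mixed concentration C = ΣQC/ΣQ = (1.490·0.2000 + 0.01530·259.0) / 1.505 = 4.261/1.505 = 2.830 µg/L.
Set 2.830·exp(−k·t) = 1.2 → t = ln(2.830/1.2)/k = 144500 s = 40.15 h.
Distance = v·t = 0.95·144500 = 137300 m = 137.3 km.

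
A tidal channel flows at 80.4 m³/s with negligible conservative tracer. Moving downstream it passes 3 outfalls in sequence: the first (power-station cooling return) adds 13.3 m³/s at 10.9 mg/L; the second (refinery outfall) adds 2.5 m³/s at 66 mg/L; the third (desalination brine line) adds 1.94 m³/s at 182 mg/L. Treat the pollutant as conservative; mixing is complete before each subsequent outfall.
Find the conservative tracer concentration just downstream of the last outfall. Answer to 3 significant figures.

6.76 mg/L

Below outfall 1: Q → 93.70 m³/s, C = (80.40·0 + 13.30·10.90)/93.70 = 1.547 mg/L.
Below outfall 2: Q → 96.20 m³/s, C = (93.70·1.547 + 2.500·66.00)/96.20 = 3.222 mg/L.
Below outfall 3: Q → 98.14 m³/s, C = (96.20·3.222 + 1.940·182.0)/98.14 = 6.756 mg/L.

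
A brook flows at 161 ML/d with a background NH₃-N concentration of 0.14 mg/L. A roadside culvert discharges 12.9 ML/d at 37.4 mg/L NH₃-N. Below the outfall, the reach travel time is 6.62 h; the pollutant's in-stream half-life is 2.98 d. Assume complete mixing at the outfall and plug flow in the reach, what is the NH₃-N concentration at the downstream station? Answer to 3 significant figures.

2.72 mg/L

After mixing, C = (161.0·0.1400 + 12.90·37.40) / 173.9 = 505.0/173.9 = 2.904 mg/L.
Half-life 2.98 d → k = ln 2 / 2.98 = 0.2326 d⁻¹.
First-order decay: C = 2.904·exp(−k·t) = 2.904·0.9379 = 2.724 mg/L.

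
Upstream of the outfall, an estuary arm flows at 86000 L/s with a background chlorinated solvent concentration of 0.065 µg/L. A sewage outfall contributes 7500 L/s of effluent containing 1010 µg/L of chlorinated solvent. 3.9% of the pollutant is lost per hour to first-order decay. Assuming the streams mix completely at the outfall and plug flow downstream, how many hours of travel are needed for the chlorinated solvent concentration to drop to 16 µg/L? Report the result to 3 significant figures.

After mixing, C = (86000·0.06500 + 7500·1010) / 93500 = 7581000/93500 = 81.08 µg/L.
3.9%/h lost → k = −ln(1 − 0.039) = 0.03978 h⁻¹.
81.08·exp(−k·t) = 16 → t = ln(81.08/16)/k = 146900 s = 40.79 h.

40.8 h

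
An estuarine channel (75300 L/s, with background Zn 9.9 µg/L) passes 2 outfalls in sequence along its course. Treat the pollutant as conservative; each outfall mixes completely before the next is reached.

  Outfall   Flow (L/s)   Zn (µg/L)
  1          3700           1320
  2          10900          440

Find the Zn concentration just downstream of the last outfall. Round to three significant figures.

116 µg/L

Outfall 1: combined Q = 79000 L/s; C = (75300·9.900 + 3700·1320)/79000 = 71.26 µg/L.
Outfall 2: combined Q = 89900 L/s; C = (79000·71.26 + 10900·440.0)/89900 = 116.0 µg/L.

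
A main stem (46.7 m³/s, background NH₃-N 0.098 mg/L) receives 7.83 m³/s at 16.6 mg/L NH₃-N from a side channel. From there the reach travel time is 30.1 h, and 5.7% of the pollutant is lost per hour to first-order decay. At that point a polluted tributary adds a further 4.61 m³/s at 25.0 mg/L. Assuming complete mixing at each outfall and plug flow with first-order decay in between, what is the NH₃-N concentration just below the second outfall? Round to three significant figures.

2.34 mg/L

Mass balance: C = (46.70·0.09800 + 7.830·16.60) / 54.53 = 134.6/54.53 = 2.468 mg/L; combined flow 54.53 m³/s.
5.7%/h lost → k = −ln(1 − 0.057) = 0.05869 h⁻¹.
Applying C = C₀e^(−kt): 2.468 × 0.1709 = 0.4218 mg/L.
Second outfall: C = (54.53·0.4218 + 4.610·25.00)/59.14 = 2.338 mg/L.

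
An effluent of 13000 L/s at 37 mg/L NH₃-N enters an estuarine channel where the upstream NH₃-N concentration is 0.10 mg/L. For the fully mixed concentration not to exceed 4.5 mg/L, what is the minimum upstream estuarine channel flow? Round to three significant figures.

Set C_mix = 4.5: (Q·0.1000 + 13000·37.00) / (Q + 13000) = 4.5
→ Q = 13000·(37.00 − 4.5)/(4.5 − 0.1000) = 96020 L/s.

96000 L/s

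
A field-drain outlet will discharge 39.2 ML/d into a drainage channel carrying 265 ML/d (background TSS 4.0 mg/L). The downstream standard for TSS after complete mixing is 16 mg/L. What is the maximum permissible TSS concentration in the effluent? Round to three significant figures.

At the limit, (Qr·Cr + Qe·Cₑ)/(Qr + Qe) = 16:
Cₑ = (304.2·16 − 265.0·4.000) / 39.20 = 97.12 mg/L.

97.1 mg/L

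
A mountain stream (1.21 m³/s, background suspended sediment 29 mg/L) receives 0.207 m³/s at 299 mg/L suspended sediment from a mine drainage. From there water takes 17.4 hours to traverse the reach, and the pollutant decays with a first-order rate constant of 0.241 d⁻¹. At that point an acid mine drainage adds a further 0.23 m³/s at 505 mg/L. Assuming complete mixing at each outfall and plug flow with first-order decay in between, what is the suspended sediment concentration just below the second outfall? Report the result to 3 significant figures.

120 mg/L

After mixing, C = (1.210·29.00 + 0.2070·299.0) / 1.417 = 96.98/1.417 = 68.44 mg/L; combined flow 1.417 m³/s.
Applying C = C₀e^(−kt): 68.44 × 0.8397 = 57.47 mg/L.
Second outfall: C = (1.417·57.47 + 0.2300·505.0)/1.647 = 120.0 mg/L.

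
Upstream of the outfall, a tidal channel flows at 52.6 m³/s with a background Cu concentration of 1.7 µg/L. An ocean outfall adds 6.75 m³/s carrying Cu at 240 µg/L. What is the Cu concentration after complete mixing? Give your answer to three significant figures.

28.8 µg/L

After mixing, C = (52.60·1.700 + 6.750·240.0) / 59.35 = 1709/59.35 = 28.80 µg/L.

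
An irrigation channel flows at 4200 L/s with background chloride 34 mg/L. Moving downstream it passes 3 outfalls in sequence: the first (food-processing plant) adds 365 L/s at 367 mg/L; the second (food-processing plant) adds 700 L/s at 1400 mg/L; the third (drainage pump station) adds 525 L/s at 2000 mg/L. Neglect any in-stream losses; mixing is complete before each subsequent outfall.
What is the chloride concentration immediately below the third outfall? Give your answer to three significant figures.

398 mg/L

Outfall 1: combined Q = 4565 L/s; C = (4200·34.00 + 365.0·367.0)/4565 = 60.63 mg/L.
Outfall 2: combined Q = 5265 L/s; C = (4565·60.63 + 700.0·1400)/5265 = 238.7 mg/L.
Outfall 3: combined Q = 5790 L/s; C = (5265·238.7 + 525.0·2000)/5790 = 398.4 mg/L.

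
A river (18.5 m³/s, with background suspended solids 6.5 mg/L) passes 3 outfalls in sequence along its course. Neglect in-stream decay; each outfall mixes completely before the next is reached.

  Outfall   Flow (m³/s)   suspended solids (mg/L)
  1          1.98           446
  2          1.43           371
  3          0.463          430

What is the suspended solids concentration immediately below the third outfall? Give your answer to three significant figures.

Below outfall 1: Q → 20.48 m³/s, C = (18.50·6.500 + 1.980·446.0)/20.48 = 48.99 mg/L.
Below outfall 2: Q → 21.91 m³/s, C = (20.48·48.99 + 1.430·371.0)/21.91 = 70.01 mg/L.
Below outfall 3: Q → 22.37 m³/s, C = (21.91·70.01 + 0.4630·430.0)/22.37 = 77.46 mg/L.

77.5 mg/L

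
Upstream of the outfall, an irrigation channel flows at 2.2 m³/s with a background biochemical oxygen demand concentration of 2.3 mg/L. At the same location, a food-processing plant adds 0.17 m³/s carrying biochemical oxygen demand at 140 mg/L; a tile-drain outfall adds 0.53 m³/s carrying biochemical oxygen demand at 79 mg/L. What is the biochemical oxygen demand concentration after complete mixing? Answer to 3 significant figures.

24.4 mg/L

Mass balance: C = (2.200·2.300 + 0.1700·140.0 + 0.5300·79.00) / 2.900 = 70.73/2.900 = 24.39 mg/L.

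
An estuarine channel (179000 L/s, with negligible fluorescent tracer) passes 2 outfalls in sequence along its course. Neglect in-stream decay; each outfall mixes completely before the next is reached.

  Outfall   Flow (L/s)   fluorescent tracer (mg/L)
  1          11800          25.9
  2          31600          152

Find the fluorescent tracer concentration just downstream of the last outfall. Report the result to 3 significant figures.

23.0 mg/L

Below outfall 1: Q → 190800 L/s, C = (179000·0 + 11800·25.90)/190800 = 1.602 mg/L.
Below outfall 2: Q → 222400 L/s, C = (190800·1.602 + 31600·152.0)/222400 = 22.97 mg/L.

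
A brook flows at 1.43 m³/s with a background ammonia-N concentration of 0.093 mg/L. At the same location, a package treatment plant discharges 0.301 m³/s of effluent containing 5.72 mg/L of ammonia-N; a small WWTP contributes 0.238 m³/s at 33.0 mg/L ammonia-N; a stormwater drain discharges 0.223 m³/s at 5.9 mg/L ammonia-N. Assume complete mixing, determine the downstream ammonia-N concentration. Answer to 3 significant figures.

After mixing, C = (1.430·0.09300 + 0.3010·5.720 + 0.2380·33.00 + 0.2230·5.900) / 2.192 = 11.02/2.192 = 5.029 mg/L.

5.03 mg/L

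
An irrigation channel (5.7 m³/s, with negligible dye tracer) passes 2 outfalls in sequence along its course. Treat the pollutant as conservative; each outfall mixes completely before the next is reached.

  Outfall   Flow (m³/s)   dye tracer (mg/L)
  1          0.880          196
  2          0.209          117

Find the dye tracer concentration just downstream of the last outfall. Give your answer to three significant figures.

29.0 mg/L

After outfall 1: Q = 5.700 + 0.8800 = 6.580 m³/s; C = (5.700·0 + 0.8800·196.0)/6.580 = 26.21 mg/L.
After outfall 2: Q = 6.580 + 0.2090 = 6.789 m³/s; C = (6.580·26.21 + 0.2090·117.0)/6.789 = 29.01 mg/L.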